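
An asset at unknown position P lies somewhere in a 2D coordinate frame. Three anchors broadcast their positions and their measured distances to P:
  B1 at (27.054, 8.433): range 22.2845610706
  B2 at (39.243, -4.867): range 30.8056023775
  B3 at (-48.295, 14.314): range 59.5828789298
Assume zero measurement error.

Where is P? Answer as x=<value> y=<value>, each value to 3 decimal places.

x=8.454 y=-3.841

eq1: (x − 27.054)² + (y − 8.433)² = 22.2845610706²
eq2: (x − 39.243)² + (y + 4.867)² = 30.8056023775²
eq3: (x + 48.295)² + (y − 14.314)² = 59.5828789298²
eq3−eq2, eq3−eq1 (x²,y² cancel):
  175.076·x − 38.362·y = 1627.537441
  150.698·x − 11.762·y = 1319.254583
det = 175.076·-11.762 − -38.362·150.698 = 3721.832764
x = (1627.537441·-11.762 − -38.362·1319.254583) / 3721.832764 = 8.454477
y = (175.076·1319.254583 − 1627.537441·150.698) / 3721.832764 = -3.841339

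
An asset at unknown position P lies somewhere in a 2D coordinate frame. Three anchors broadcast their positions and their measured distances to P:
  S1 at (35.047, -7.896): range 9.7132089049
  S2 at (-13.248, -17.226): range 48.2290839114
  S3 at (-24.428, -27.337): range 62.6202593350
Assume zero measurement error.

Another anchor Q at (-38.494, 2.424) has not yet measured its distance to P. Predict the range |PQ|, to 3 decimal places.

69.873

eq1: (x − 35.047)² + (y + 7.896)² = 9.7132089049²
eq2: (x + 13.248)² + (y + 17.226)² = 48.2290839114²
eq3: (x + 24.428)² + (y + 27.337)² = 62.6202593350²
eq1−eq2, eq1−eq3 (x²,y² cancel):
  -96.590·x − 18.660·y = -3050.092553
  -118.950·x − 38.882·y = -3773.550724
det = -96.590·-38.882 − -18.660·-118.950 = 1536.005380
x = (-3050.092553·-38.882 − -18.660·-3773.550724) / 1536.005380 = 31.366584
y = (-96.590·-3773.550724 − -3050.092553·-118.950) / 1536.005380 = 1.092936
|P − Q| = √((31.366584 − -38.494)² + (1.092936 − 2.424)²) = 69.873264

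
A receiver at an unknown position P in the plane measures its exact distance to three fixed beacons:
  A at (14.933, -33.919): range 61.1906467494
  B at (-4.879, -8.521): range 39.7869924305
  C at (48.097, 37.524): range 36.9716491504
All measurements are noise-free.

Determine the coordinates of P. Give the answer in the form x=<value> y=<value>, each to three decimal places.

eq1: (x − 14.933)² + (y + 33.919)² = 61.1906467494²
eq2: (x + 4.879)² + (y + 8.521)² = 39.7869924305²
eq3: (x − 48.097)² + (y − 37.524)² = 36.9716491504²
eq1−eq3, eq1−eq2 (x²,y² cancel):
  66.328·x + 142.886·y = 4725.271344
  -39.624·x + 50.796·y = 884.209515
det = 66.328·50.796 − 142.886·-39.624 = 9030.911952
x = (4725.271344·50.796 − 142.886·884.209515) / 9030.911952 = 12.588288
y = (66.328·884.209515 − 4725.271344·-39.624) / 9030.911952 = 27.226708

x=12.588 y=27.227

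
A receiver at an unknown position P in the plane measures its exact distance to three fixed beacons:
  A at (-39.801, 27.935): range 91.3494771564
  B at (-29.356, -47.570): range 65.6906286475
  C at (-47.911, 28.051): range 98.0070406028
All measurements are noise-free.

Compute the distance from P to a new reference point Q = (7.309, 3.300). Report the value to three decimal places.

39.884

eq1: (x + 39.801)² + (y − 27.935)² = 91.3494771564²
eq2: (x + 29.356)² + (y + 47.570)² = 65.6906286475²
eq3: (x + 47.911)² + (y − 28.051)² = 98.0070406028²
eq3−eq2, eq3−eq1 (x²,y² cancel):
  37.110·x − 151.242·y = 5332.478430
  16.220·x − 0.232·y = 542.814335
det = 37.110·-0.232 − -151.242·16.220 = 2444.535720
x = (5332.478430·-0.232 − -151.242·542.814335) / 2444.535720 = 33.077525
y = (37.110·542.814335 − 5332.478430·16.220) / 2444.535720 = -27.141743
|P − Q| = √((33.077525 − 7.309)² + (-27.141743 − 3.300)²) = 39.883788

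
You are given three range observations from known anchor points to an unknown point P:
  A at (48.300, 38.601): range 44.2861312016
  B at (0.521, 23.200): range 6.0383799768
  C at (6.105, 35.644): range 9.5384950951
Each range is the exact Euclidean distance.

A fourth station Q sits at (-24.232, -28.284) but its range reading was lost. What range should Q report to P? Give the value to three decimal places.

62.140

eq1: (x − 48.300)² + (y − 38.601)² = 44.2861312016²
eq2: (x − 0.521)² + (y − 23.200)² = 6.0383799768²
eq3: (x − 6.105)² + (y − 35.644)² = 9.5384950951²
eq2−eq3, eq2−eq1 (x²,y² cancel):
  11.168·x + 24.888·y = 714.733464
  95.558·x + 30.802·y = 1359.616376
det = 11.168·30.802 − 24.888·95.558 = -2034.250768
x = (714.733464·30.802 − 24.888·1359.616376) / -2034.250768 = 5.811925
y = (11.168·1359.616376 − 714.733464·95.558) / -2034.250768 = 26.110008
|P − Q| = √((5.811925 − -24.232)² + (26.110008 − -28.284)²) = 62.139726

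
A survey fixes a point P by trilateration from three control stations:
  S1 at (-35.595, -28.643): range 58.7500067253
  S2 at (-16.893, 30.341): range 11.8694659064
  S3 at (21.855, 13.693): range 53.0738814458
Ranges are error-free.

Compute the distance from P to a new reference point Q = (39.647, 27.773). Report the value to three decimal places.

eq1: (x + 35.595)² + (y + 28.643)² = 58.7500067253²
eq2: (x + 16.893)² + (y − 30.341)² = 11.8694659064²
eq3: (x − 21.855)² + (y − 13.693)² = 53.0738814458²
eq3−eq1, eq3−eq2 (x²,y² cancel):
  -114.900·x − 84.672·y = 787.559802
  -77.496·x + 33.296·y = 3216.763127
det = -114.900·33.296 − -84.672·-77.496 = -10387.451712
x = (787.559802·33.296 − -84.672·3216.763127) / -10387.451712 = -28.745487
y = (-114.900·3216.763127 − 787.559802·-77.496) / -10387.451712 = 29.706357
|P − Q| = √((-28.745487 − 39.647)² + (29.706357 − 27.773)²) = 68.419808

68.420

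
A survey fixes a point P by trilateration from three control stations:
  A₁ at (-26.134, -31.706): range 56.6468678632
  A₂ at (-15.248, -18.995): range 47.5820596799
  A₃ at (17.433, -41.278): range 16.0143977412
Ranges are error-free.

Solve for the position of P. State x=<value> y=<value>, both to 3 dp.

eq1: (x + 26.134)² + (y + 31.706)² = 56.6468678632²
eq2: (x + 15.248)² + (y + 18.995)² = 47.5820596799²
eq3: (x − 17.433)² + (y + 41.278)² = 16.0143977412²
eq3−eq2, eq3−eq1 (x²,y² cancel):
  -65.362·x + 44.566·y = -3422.062712
  -87.134·x + 19.144·y = -3271.933085
det = -65.362·19.144 − 44.566·-87.134 = 2631.923716
x = (-3422.062712·19.144 − 44.566·-3271.933085) / 2631.923716 = 30.511903
y = (-65.362·-3271.933085 − -3422.062712·-87.134) / 2631.923716 = -32.036613

x=30.512 y=-32.037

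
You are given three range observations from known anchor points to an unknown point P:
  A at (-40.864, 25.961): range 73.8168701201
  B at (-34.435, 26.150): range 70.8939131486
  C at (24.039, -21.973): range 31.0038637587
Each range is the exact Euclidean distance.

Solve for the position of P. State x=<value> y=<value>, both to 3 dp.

x=-2.889 y=-37.339

eq1: (x + 40.864)² + (y − 25.961)² = 73.8168701201²
eq2: (x + 34.435)² + (y − 26.150)² = 70.8939131486²
eq3: (x − 24.039)² + (y + 21.973)² = 31.0038637587²
eq2−eq1, eq2−eq3 (x²,y² cancel):
  -12.858·x − 0.378·y = 51.264899
  116.948·x − 96.246·y = 3255.801879
det = -12.858·-96.246 − -0.378·116.948 = 1281.737412
x = (51.264899·-96.246 − -0.378·3255.801879) / 1281.737412 = -2.889319
y = (-12.858·3255.801879 − 51.264899·116.948) / 1281.737412 = -37.338715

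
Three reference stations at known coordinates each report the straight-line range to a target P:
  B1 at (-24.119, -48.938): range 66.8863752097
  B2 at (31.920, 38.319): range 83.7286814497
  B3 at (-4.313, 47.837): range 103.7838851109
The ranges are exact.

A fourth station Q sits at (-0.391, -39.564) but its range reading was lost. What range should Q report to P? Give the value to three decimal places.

eq1: (x + 24.119)² + (y + 48.938)² = 66.8863752097²
eq2: (x − 31.920)² + (y − 38.319)² = 83.7286814497²
eq3: (x + 4.313)² + (y − 47.837)² = 103.7838851109²
eq2−eq1, eq2−eq3 (x²,y² cancel):
  -112.078·x − 174.514·y = 3026.126753
  -72.466·x + 19.036·y = -3940.854334
det = -112.078·19.036 − -174.514·-72.466 = -14779.848332
x = (3026.126753·19.036 − -174.514·-3940.854334) / -14779.848332 = 42.634328
y = (-112.078·-3940.854334 − 3026.126753·-72.466) / -14779.848332 = -44.721323
|P − Q| = √((42.634328 − -0.391)² + (-44.721323 − -39.564)²) = 43.333323

43.333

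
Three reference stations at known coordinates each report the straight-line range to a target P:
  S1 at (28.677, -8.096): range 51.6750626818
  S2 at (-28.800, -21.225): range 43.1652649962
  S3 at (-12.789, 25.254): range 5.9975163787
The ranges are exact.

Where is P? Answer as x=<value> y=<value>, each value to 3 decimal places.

x=-14.919 y=19.647

eq1: (x − 28.677)² + (y + 8.096)² = 51.6750626818²
eq2: (x + 28.800)² + (y + 21.225)² = 43.1652649962²
eq3: (x + 12.789)² + (y − 25.254)² = 5.9975163787²
eq1−eq3, eq1−eq2 (x²,y² cancel):
  -82.932·x + 66.700·y = 2547.749392
  -114.954·x − 26.258·y = 1199.097081
det = -82.932·-26.258 − 66.700·-114.954 = 9845.060256
x = (2547.749392·-26.258 − 66.700·1199.097081) / 9845.060256 = -14.919013
y = (-82.932·1199.097081 − 2547.749392·-114.954) / 9845.060256 = 19.647464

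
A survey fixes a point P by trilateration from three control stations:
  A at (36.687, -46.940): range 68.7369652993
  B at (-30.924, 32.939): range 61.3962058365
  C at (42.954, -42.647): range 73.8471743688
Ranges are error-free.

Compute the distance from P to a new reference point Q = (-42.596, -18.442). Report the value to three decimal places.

16.466

eq1: (x − 36.687)² + (y + 46.940)² = 68.7369652993²
eq2: (x + 30.924)² + (y − 32.939)² = 61.3962058365²
eq3: (x − 42.954)² + (y + 42.647)² = 73.8471743688²
eq2−eq1, eq2−eq3 (x²,y² cancel):
  135.222·x − 159.758·y = 552.751765
  147.756·x − 151.172·y = -61.369843
det = 135.222·-151.172 − -159.758·147.756 = 3163.422864
x = (552.751765·-151.172 − -159.758·-61.369843) / 3163.422864 = -29.513890
y = (135.222·-61.369843 − 552.751765·147.756) / 3163.422864 = -28.441010
|P − Q| = √((-29.513890 − -42.596)² + (-28.441010 − -18.442)²) = 16.465777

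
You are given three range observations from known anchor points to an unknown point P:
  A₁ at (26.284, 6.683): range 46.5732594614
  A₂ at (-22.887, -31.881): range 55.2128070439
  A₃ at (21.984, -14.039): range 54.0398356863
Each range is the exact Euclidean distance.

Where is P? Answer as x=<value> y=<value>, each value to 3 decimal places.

eq1: (x − 26.284)² + (y − 6.683)² = 46.5732594614²
eq2: (x + 22.887)² + (y + 31.881)² = 55.2128070439²
eq3: (x − 21.984)² + (y + 14.039)² = 54.0398356863²
eq3−eq1, eq3−eq2 (x²,y² cancel):
  8.600·x + 41.444·y = 806.356712
  -89.742·x − 35.684·y = 731.672932
det = 8.600·-35.684 − 41.444·-89.742 = 3412.385048
x = (806.356712·-35.684 − 41.444·731.672932) / 3412.385048 = -17.318528
y = (8.600·731.672932 − 806.356712·-89.742) / 3412.385048 = 23.050286

x=-17.319 y=23.050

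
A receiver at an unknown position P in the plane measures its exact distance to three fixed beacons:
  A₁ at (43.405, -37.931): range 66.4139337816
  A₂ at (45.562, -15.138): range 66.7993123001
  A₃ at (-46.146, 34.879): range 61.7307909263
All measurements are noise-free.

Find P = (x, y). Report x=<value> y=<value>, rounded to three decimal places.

eq1: (x − 43.405)² + (y + 37.931)² = 66.4139337816²
eq2: (x − 45.562)² + (y + 15.138)² = 66.7993123001²
eq3: (x + 46.146)² + (y − 34.879)² = 61.7307909263²
eq2−eq1, eq2−eq3 (x²,y² cancel):
  -4.314·x − 45.586·y = 1069.037421
  -183.416·x + 100.034·y = 1692.400644
det = -4.314·100.034 − -45.586·-183.416 = -8792.748452
x = (1069.037421·100.034 − -45.586·1692.400644) / -8792.748452 = -20.936555
y = (-4.314·1692.400644 − 1069.037421·-183.416) / -8792.748452 = -21.469686

x=-20.937 y=-21.470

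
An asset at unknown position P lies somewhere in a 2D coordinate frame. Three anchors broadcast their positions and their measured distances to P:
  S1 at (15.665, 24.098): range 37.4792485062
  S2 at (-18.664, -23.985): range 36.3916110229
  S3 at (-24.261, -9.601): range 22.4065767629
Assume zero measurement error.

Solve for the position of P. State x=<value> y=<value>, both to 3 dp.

x=-19.937 y=12.384

eq1: (x − 15.665)² + (y − 24.098)² = 37.4792485062²
eq2: (x + 18.664)² + (y + 23.985)² = 36.3916110229²
eq3: (x + 24.261)² + (y + 9.601)² = 22.4065767629²
eq3−eq1, eq3−eq2 (x²,y² cancel):
  79.852·x + 67.398·y = -757.308879
  11.194·x − 28.768·y = -579.444872
det = 79.852·-28.768 − 67.398·11.194 = -3051.635548
x = (-757.308879·-28.768 − 67.398·-579.444872) / -3051.635548 = -19.936747
y = (79.852·-579.444872 − -757.308879·11.194) / -3051.635548 = 12.384348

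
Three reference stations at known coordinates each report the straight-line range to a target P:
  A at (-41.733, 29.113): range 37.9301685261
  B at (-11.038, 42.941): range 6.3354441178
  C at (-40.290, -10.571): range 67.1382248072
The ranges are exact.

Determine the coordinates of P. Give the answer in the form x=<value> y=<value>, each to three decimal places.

eq1: (x + 41.733)² + (y − 29.113)² = 37.9301685261²
eq2: (x + 11.038)² + (y − 42.941)² = 6.3354441178²
eq3: (x + 40.290)² + (y + 10.571)² = 67.1382248072²
eq2−eq1, eq2−eq3 (x²,y² cancel):
  -61.390·x − 27.656·y = -775.116699
  -58.504·x − 107.024·y = -4698.140162
det = -61.390·-107.024 − -27.656·-58.504 = 4952.216736
x = (-775.116699·-107.024 − -27.656·-4698.140162) / 4952.216736 = -9.485787
y = (-61.390·-4698.140162 − -775.116699·-58.504) / 4952.216736 = 49.083352

x=-9.486 y=49.083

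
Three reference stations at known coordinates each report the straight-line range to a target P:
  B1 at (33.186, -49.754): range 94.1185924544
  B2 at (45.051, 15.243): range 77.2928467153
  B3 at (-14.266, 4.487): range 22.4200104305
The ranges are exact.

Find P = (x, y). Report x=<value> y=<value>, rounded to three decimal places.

x=-32.194 y=17.949

eq1: (x − 33.186)² + (y + 49.754)² = 94.1185924544²
eq2: (x − 45.051)² + (y − 15.243)² = 77.2928467153²
eq3: (x + 14.266)² + (y − 4.487)² = 22.4200104305²
eq2−eq3, eq2−eq1 (x²,y² cancel):
  -118.634·x − 21.512·y = 3433.237561
  -23.730·x − 129.994·y = -1569.295830
det = -118.634·-129.994 − -21.512·-23.730 = 14911.228436
x = (3433.237561·-129.994 − -21.512·-1569.295830) / 14911.228436 = -32.194462
y = (-118.634·-1569.295830 − 3433.237561·-23.730) / 14911.228436 = 17.949062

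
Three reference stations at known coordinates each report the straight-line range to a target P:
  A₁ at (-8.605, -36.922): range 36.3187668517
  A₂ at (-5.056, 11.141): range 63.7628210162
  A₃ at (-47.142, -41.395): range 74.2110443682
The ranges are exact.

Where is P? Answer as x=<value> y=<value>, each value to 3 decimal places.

x=27.025 y=-43.964

eq1: (x + 8.605)² + (y + 36.922)² = 36.3187668517²
eq2: (x + 5.056)² + (y − 11.141)² = 63.7628210162²
eq3: (x + 47.142)² + (y + 41.395)² = 74.2110443682²
eq1−eq3, eq1−eq2 (x²,y² cancel):
  -77.074·x − 8.946·y = -1689.592201
  7.098·x + 96.126·y = -4034.239610
det = -77.074·96.126 − -8.946·7.098 = -7345.316616
x = (-1689.592201·96.126 − -8.946·-4034.239610) / -7345.316616 = 27.024573
y = (-77.074·-4034.239610 − -1689.592201·7.098) / -7345.316616 = -43.963756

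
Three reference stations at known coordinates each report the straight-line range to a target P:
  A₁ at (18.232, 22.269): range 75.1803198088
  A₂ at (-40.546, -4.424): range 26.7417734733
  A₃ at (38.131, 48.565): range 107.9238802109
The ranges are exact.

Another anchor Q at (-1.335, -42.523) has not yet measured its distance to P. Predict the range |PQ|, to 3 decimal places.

35.889

eq1: (x − 18.232)² + (y − 22.269)² = 75.1803198088²
eq2: (x + 40.546)² + (y + 4.424)² = 26.7417734733²
eq3: (x − 38.131)² + (y − 48.565)² = 107.9238802109²
eq1−eq3, eq1−eq2 (x²,y² cancel):
  39.798·x + 52.592·y = -3011.265232
  -117.556·x − 53.386·y = 5772.193745
det = 39.798·-53.386 − 52.592·-117.556 = 4057.849124
x = (-3011.265232·-53.386 − 52.592·5772.193745) / 4057.849124 = -35.193967
y = (39.798·5772.193745 − -3011.265232·-117.556) / 4057.849124 = -30.624729
|P − Q| = √((-35.193967 − -1.335)² + (-30.624729 − -42.523)²) = 35.888696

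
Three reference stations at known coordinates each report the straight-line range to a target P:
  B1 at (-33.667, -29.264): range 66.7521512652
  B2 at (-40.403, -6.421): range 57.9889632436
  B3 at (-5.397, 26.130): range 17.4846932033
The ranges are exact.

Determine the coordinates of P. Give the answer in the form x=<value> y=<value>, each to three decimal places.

x=11.077 y=20.272

eq1: (x + 33.667)² + (y + 29.264)² = 66.7521512652²
eq2: (x + 40.403)² + (y + 6.421)² = 57.9889632436²
eq3: (x + 5.397)² + (y − 26.130)² = 17.4846932033²
eq1−eq3, eq1−eq2 (x²,y² cancel):
  56.540·x + 110.788·y = 2872.191126
  -13.472·x + 45.686·y = 776.912905
det = 56.540·45.686 − 110.788·-13.472 = 4075.622376
x = (2872.191126·45.686 − 110.788·776.912905) / 4075.622376 = 11.077154
y = (56.540·776.912905 − 2872.191126·-13.472) / 4075.622376 = 20.271950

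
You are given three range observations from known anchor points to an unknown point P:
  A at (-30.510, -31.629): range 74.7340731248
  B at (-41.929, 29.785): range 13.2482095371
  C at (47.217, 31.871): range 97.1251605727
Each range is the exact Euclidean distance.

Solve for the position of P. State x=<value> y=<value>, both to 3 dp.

x=-49.511 y=40.649

eq1: (x + 30.510)² + (y + 31.629)² = 74.7340731248²
eq2: (x + 41.929)² + (y − 29.785)² = 13.2482095371²
eq3: (x − 47.217)² + (y − 31.871)² = 97.1251605727²
eq1−eq3, eq1−eq2 (x²,y² cancel):
  155.454·x + 127.000·y = -2534.163141
  -22.838·x + 122.828·y = 6123.600155
det = 155.454·122.828 − 127.000·-22.838 = 21994.529912
x = (-2534.163141·122.828 − 127.000·6123.600155) / 21994.529912 = -49.510647
y = (155.454·6123.600155 − -2534.163141·-22.838) / 21994.529912 = 40.649331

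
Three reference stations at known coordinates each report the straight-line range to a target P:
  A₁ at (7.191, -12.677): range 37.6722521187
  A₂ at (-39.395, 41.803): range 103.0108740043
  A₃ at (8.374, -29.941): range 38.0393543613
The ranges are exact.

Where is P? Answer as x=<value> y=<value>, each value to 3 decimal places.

x=44.487 y=-17.989

eq1: (x − 7.191)² + (y + 12.677)² = 37.6722521187²
eq2: (x + 39.395)² + (y − 41.803)² = 103.0108740043²
eq3: (x − 8.374)² + (y + 29.941)² = 38.0393543613²
eq3−eq2, eq3−eq1 (x²,y² cancel):
  -95.538·x + 143.488·y = -6831.378206
  -2.366·x + 34.528·y = -726.376646
det = -95.538·34.528 − 143.488·-2.366 = -2959.243456
x = (-6831.378206·34.528 − 143.488·-726.376646) / -2959.243456 = 44.486875
y = (-95.538·-726.376646 − -6831.378206·-2.366) / -2959.243456 = -17.988899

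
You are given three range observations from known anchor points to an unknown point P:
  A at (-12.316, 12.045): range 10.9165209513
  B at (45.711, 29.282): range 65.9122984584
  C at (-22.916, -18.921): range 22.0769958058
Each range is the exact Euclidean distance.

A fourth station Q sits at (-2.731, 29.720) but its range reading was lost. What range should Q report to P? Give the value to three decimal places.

eq1: (x + 12.316)² + (y − 12.045)² = 10.9165209513²
eq2: (x − 45.711)² + (y − 29.282)² = 65.9122984584²
eq3: (x + 22.916)² + (y + 18.921)² = 22.0769958058²
eq2−eq1, eq2−eq3 (x²,y² cancel):
  -116.054·x − 34.474·y = 1575.095494
  -137.254·x − 96.406·y = 1793.253596
det = -116.054·-96.406 − -34.474·-137.254 = 6456.607528
x = (1575.095494·-96.406 − -34.474·1793.253596) / 6456.607528 = -13.943550
y = (-116.054·1793.253596 − 1575.095494·-137.254) / 6456.607528 = 1.250487
|P − Q| = √((-13.943550 − -2.731)² + (1.250487 − 29.720)²) = 30.597948

30.598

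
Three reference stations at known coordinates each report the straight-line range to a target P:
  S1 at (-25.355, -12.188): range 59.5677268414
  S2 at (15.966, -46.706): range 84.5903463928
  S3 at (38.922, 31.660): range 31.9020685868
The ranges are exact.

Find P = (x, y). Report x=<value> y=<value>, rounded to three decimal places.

eq1: (x + 25.355)² + (y + 12.188)² = 59.5677268414²
eq2: (x − 15.966)² + (y + 46.706)² = 84.5903463928²
eq3: (x − 38.922)² + (y − 31.660)² = 31.9020685868²
eq1−eq3, eq1−eq2 (x²,y² cancel):
  128.554·x + 87.696·y = 4256.426416
  82.642·x − 69.036·y = -1962.272399
det = 128.554·-69.036 − 87.696·82.642 = -16122.226776
x = (4256.426416·-69.036 − 87.696·-1962.272399) / -16122.226776 = 7.552506
y = (128.554·-1962.272399 − 4256.426416·82.642) / -16122.226776 = 37.464897

x=7.553 y=37.465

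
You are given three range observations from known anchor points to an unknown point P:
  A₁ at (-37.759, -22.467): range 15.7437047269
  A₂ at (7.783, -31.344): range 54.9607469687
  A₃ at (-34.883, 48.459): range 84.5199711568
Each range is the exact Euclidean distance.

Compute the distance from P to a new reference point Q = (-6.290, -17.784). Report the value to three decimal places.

44.312

eq1: (x + 37.759)² + (y + 22.467)² = 15.7437047269²
eq2: (x − 7.783)² + (y + 31.344)² = 54.9607469687²
eq3: (x + 34.883)² + (y − 48.459)² = 84.5199711568²
eq2−eq3, eq2−eq1 (x²,y² cancel):
  -85.332·x + 159.606·y = -1600.864872
  -91.084·x + 17.754·y = 3660.306214
det = -85.332·17.754 − 159.606·-91.084 = 13022.568576
x = (-1600.864872·17.754 − 159.606·3660.306214) / 13022.568576 = -47.043606
y = (-85.332·3660.306214 − -1600.864872·-91.084) / 13022.568576 = -35.181571
|P − Q| = √((-47.043606 − -6.290)² + (-35.181571 − -17.784)²) = 44.311758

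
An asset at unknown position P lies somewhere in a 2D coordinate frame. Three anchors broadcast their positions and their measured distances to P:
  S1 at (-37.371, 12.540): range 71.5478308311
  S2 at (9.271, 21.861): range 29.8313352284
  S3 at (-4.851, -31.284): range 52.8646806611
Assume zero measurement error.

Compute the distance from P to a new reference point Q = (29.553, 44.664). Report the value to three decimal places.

eq1: (x + 37.371)² + (y − 12.540)² = 71.5478308311²
eq2: (x − 9.271)² + (y − 21.861)² = 29.8313352284²
eq3: (x + 4.851)² + (y + 31.284)² = 52.8646806611²
eq2−eq3, eq2−eq1 (x²,y² cancel):
  -28.244·x − 106.290·y = -1466.399805
  -93.284·x − 18.642·y = -3239.195056
det = -28.244·-18.642 − -106.290·-93.284 = -9388.631712
x = (-1466.399805·-18.642 − -106.290·-3239.195056) / -9388.631712 = 33.759703
y = (-28.244·-3239.195056 − -1466.399805·-93.284) / -9388.631712 = 4.825390
|P − Q| = √((33.759703 − 29.553)² + (4.825390 − 44.664)²) = 40.060094

40.060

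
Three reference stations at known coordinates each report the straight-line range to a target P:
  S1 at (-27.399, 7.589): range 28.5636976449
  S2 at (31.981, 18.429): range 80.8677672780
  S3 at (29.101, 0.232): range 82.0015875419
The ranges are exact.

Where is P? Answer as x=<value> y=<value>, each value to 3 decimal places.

eq1: (x + 27.399)² + (y − 7.589)² = 28.5636976449²
eq2: (x − 31.981)² + (y − 18.429)² = 80.8677672780²
eq3: (x − 29.101)² + (y − 0.232)² = 82.0015875419²
eq2−eq3, eq2−eq1 (x²,y² cancel):
  -5.760·x − 36.394·y = -700.154952
  -118.760·x − 21.680·y = 5169.596681
det = -5.760·-21.680 − -36.394·-118.760 = -4197.274640
x = (-700.154952·-21.680 − -36.394·5169.596681) / -4197.274640 = -48.441353
y = (-5.760·5169.596681 − -700.154952·-118.760) / -4197.274640 = 26.904906

x=-48.441 y=26.905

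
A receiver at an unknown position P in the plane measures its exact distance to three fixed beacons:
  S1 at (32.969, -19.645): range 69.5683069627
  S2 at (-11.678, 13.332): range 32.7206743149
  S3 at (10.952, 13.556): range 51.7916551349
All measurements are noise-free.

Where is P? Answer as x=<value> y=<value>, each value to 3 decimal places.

eq1: (x − 32.969)² + (y + 19.645)² = 69.5683069627²
eq2: (x + 11.678)² + (y − 13.332)² = 32.7206743149²
eq3: (x − 10.952)² + (y − 13.556)² = 51.7916551349²
eq1−eq2, eq1−eq3 (x²,y² cancel):
  -89.294·x + 65.954·y = 2610.343728
  -44.034·x + 66.402·y = 988.204246
det = -89.294·66.402 − 65.954·-44.034 = -3025.081752
x = (2610.343728·66.402 − 65.954·988.204246) / -3025.081752 = -35.753090
y = (-89.294·988.204246 − 2610.343728·-44.034) / -3025.081752 = -8.827254

x=-35.753 y=-8.827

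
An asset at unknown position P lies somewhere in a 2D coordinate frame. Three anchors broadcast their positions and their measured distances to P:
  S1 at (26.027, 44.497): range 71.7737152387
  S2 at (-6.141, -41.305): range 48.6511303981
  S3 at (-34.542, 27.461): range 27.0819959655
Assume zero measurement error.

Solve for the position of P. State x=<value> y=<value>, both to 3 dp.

eq1: (x − 26.027)² + (y − 44.497)² = 71.7737152387²
eq2: (x + 6.141)² + (y + 41.305)² = 48.6511303981²
eq3: (x + 34.542)² + (y − 27.461)² = 27.0819959655²
eq1−eq3, eq1−eq2 (x²,y² cancel):
  -121.138·x − 34.072·y = 3707.900241
  -64.336·x − 171.604·y = 1870.960878
det = -121.138·-171.604 − -34.072·-64.336 = 18595.709160
x = (3707.900241·-171.604 − -34.072·1870.960878) / 18595.709160 = -30.788992
y = (-121.138·1870.960878 − 3707.900241·-64.336) / 18595.709160 = 0.640310

x=-30.789 y=0.640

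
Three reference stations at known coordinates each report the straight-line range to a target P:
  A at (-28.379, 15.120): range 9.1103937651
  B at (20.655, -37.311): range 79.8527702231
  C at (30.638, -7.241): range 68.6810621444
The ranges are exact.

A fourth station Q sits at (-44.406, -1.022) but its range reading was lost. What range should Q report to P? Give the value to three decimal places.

28.580

eq1: (x + 28.379)² + (y − 15.120)² = 9.1103937651²
eq2: (x − 20.655)² + (y + 37.311)² = 79.8527702231²
eq3: (x − 30.638)² + (y + 7.241)² = 68.6810621444²
eq3−eq1, eq3−eq2 (x²,y² cancel):
  -118.034·x + 44.722·y = 4676.951939
  -19.966·x − 60.140·y = -831.755994
det = -118.034·-60.140 − 44.722·-19.966 = 7991.484212
x = (4676.951939·-60.140 − 44.722·-831.755994) / 7991.484212 = -30.541773
y = (-118.034·-831.755994 − 4676.951939·-19.966) / 7991.484212 = 23.969954
|P − Q| = √((-30.541773 − -44.406)² + (23.969954 − -1.022)²) = 28.579968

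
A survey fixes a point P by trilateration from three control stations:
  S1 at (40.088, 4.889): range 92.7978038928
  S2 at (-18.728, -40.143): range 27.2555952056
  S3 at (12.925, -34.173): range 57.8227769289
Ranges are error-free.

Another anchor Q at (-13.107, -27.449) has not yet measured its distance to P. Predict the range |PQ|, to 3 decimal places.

32.154

eq1: (x − 40.088)² + (y − 4.889)² = 92.7978038928²
eq2: (x + 18.728)² + (y + 40.143)² = 27.2555952056²
eq3: (x − 12.925)² + (y + 34.173)² = 57.8227769289²
eq1−eq3, eq1−eq2 (x²,y² cancel):
  -54.326·x − 78.124·y = 4971.858365
  -117.632·x − 90.064·y = 8199.813305
det = -54.326·-90.064 − -78.124·-117.632 = -4297.065504
x = (4971.858365·-90.064 − -78.124·8199.813305) / -4297.065504 = -44.871730
y = (-54.326·8199.813305 − 4971.858365·-117.632) / -4297.065504 = -32.437622
|P − Q| = √((-44.871730 − -13.107)² + (-32.437622 − -27.449)²) = 32.154073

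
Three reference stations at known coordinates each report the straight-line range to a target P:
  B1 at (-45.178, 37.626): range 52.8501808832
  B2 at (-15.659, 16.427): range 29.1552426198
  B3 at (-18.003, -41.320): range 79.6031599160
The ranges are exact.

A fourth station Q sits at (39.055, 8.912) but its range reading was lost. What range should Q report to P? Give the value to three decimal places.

40.315

eq1: (x + 45.178)² + (y − 37.626)² = 52.8501808832²
eq2: (x + 15.659)² + (y − 16.427)² = 29.1552426198²
eq3: (x + 18.003)² + (y + 41.320)² = 79.6031599160²
eq3−eq1, eq3−eq2 (x²,y² cancel):
  -54.350·x + 157.892·y = 4968.838600
  4.688·x + 115.494·y = 3970.235097
det = -54.350·115.494 − 157.892·4.688 = -7017.296596
x = (4968.838600·115.494 − 157.892·3970.235097) / -7017.296596 = 7.552383
y = (-54.350·3970.235097 − 4968.838600·4.688) / -7017.296596 = 34.069558
|P − Q| = √((7.552383 − 39.055)² + (34.069558 − 8.912)²) = 40.315228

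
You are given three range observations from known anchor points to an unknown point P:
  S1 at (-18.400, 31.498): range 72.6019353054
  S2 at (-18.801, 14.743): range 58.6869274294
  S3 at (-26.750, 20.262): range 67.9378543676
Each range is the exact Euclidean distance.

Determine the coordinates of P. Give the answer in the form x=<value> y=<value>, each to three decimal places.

x=16.374 y=-32.234

eq1: (x + 18.400)² + (y − 31.498)² = 72.6019353054²
eq2: (x + 18.801)² + (y − 14.743)² = 58.6869274294²
eq3: (x + 26.750)² + (y − 20.262)² = 67.9378543676²
eq2−eq3, eq2−eq1 (x²,y² cancel):
  -15.898·x + 11.038·y = -616.119111
  0.802·x + 33.510·y = -1067.035205
det = -15.898·33.510 − 11.038·0.802 = -541.594456
x = (-616.119111·33.510 − 11.038·-1067.035205) / -541.594456 = 16.374275
y = (-15.898·-1067.035205 − -616.119111·0.802) / -541.594456 = -32.234180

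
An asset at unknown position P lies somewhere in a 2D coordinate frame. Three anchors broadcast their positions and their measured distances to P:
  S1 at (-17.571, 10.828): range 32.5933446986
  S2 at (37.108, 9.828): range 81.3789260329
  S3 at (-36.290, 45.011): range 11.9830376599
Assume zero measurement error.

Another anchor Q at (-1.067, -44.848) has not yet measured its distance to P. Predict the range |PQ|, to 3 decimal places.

88.088

eq1: (x + 17.571)² + (y − 10.828)² = 32.5933446986²
eq2: (x − 37.108)² + (y − 9.828)² = 81.3789260329²
eq3: (x + 36.290)² + (y − 45.011)² = 11.9830376599²
eq1−eq3, eq1−eq2 (x²,y² cancel):
  -37.438·x + 68.366·y = 3835.701523
  109.358·x − 2.000·y = -4512.595861
det = -37.438·-2.000 − 68.366·109.358 = -7401.493028
x = (3835.701523·-2.000 − 68.366·-4512.595861) / -7401.493028 = -40.645411
y = (-37.438·-4512.595861 − 3835.701523·109.358) / -7401.493028 = 33.847506
|P − Q| = √((-40.645411 − -1.067)² + (33.847506 − -44.848)²) = 88.087646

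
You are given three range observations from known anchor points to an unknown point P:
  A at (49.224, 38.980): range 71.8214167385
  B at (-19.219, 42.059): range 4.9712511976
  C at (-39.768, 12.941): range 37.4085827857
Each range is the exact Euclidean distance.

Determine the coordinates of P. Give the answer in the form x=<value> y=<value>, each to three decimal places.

eq1: (x − 49.224)² + (y − 38.980)² = 71.8214167385²
eq2: (x + 19.219)² + (y − 42.059)² = 4.9712511976²
eq3: (x + 39.768)² + (y − 12.941)² = 37.4085827857²
eq2−eq3, eq2−eq1 (x²,y² cancel):
  -41.098·x − 58.236·y = -1764.054865
  136.886·x − 6.158·y = -3329.489430
det = -41.098·-6.158 − -58.236·136.886 = 8224.774580
x = (-1764.054865·-6.158 − -58.236·-3329.489430) / 8224.774580 = -22.253874
y = (-41.098·-3329.489430 − -1764.054865·136.886) / 8224.774580 = 45.996370

x=-22.254 y=45.996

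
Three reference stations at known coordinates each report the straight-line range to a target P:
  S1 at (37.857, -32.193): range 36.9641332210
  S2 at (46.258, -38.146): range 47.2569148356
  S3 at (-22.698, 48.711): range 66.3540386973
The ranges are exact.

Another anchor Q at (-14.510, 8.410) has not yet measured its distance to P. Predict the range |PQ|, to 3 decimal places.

eq1: (x − 37.857)² + (y + 32.193)² = 36.9641332210²
eq2: (x − 46.258)² + (y + 38.146)² = 47.2569148356²
eq3: (x + 22.698)² + (y − 48.711)² = 66.3540386973²
eq1−eq2, eq1−eq3 (x²,y² cancel):
  16.802·x − 11.906·y = 258.509327
  -121.110·x + 161.808·y = -2618.092280
det = 16.802·161.808 − -11.906·-121.110 = 1276.762356
x = (258.509327·161.808 − -11.906·-2618.092280) / 1276.762356 = 8.347576
y = (16.802·-2618.092280 − 258.509327·-121.110) / 1276.762356 = -9.932249
|P − Q| = √((8.347576 − -14.510)² + (-9.932249 − 8.410)²) = 29.307113

29.307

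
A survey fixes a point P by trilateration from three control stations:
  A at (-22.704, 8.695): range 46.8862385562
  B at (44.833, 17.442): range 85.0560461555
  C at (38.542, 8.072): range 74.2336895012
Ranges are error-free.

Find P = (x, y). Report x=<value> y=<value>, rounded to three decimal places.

x=-19.595 y=-38.088

eq1: (x + 22.704)² + (y − 8.695)² = 46.8862385562²
eq2: (x − 44.833)² + (y − 17.442)² = 85.0560461555²
eq3: (x − 38.542)² + (y − 8.072)² = 74.2336895012²
eq2−eq3, eq2−eq1 (x²,y² cancel):
  -12.582·x − 18.740·y = 960.312026
  -135.074·x − 17.494·y = 3313.065010
det = -12.582·-17.494 − -18.740·-135.074 = -2311.177252
x = (960.312026·-17.494 − -18.740·3313.065010) / -2311.177252 = -19.594836
y = (-12.582·3313.065010 − 960.312026·-135.074) / -2311.177252 = -38.088036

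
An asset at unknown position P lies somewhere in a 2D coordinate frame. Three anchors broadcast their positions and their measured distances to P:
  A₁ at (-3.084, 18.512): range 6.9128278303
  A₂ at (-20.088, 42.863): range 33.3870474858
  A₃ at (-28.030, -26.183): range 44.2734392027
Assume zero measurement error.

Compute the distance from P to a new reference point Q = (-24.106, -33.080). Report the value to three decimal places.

eq1: (x + 3.084)² + (y − 18.512)² = 6.9128278303²
eq2: (x + 20.088)² + (y − 42.863)² = 33.3870474858²
eq3: (x + 28.030)² + (y + 26.183)² = 44.2734392027²
eq2−eq1, eq2−eq3 (x²,y² cancel):
  34.008·x − 48.702·y = -821.651562
  -15.884·x − 138.092·y = -1614.976603
det = 34.008·-138.092 − -48.702·-15.884 = -5469.815304
x = (-821.651562·-138.092 − -48.702·-1614.976603) / -5469.815304 = -6.364185
y = (34.008·-1614.976603 − -821.651562·-15.884) / -5469.815304 = 12.426971
|P − Q| = √((-6.364185 − -24.106)² + (12.426971 − -33.080)²) = 48.843182

48.843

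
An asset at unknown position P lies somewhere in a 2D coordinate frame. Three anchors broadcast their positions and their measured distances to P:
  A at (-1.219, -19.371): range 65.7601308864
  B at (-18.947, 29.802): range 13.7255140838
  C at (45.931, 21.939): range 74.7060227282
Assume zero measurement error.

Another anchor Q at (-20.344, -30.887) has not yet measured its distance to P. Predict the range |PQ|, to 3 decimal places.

eq1: (x + 1.219)² + (y + 19.371)² = 65.7601308864²
eq2: (x + 18.947)² + (y − 29.802)² = 13.7255140838²
eq3: (x − 45.931)² + (y − 21.939)² = 74.7060227282²
eq3−eq1, eq3−eq2 (x²,y² cancel):
  -94.300·x − 82.620·y = -957.659862
  -129.756·x + 15.726·y = 4048.771626
det = -94.300·15.726 − -82.620·-129.756 = -12203.402520
x = (-957.659862·15.726 − -82.620·4048.771626) / -12203.402520 = -26.177073
y = (-94.300·4048.771626 − -957.659862·-129.756) / -12203.402520 = 41.468867
|P − Q| = √((-26.177073 − -20.344)² + (41.468867 − -30.887)²) = 72.590607

72.591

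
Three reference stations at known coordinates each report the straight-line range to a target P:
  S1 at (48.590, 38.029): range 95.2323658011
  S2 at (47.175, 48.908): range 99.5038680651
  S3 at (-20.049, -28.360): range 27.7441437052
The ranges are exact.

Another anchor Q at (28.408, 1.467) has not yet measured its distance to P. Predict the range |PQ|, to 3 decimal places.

eq1: (x − 48.590)² + (y − 38.029)² = 95.2323658011²
eq2: (x − 47.175)² + (y − 48.908)² = 99.5038680651²
eq3: (x + 20.049)² + (y + 28.360)² = 27.7441437052²
eq1−eq3, eq1−eq2 (x²,y² cancel):
  -137.278·x − 132.778·y = 5698.525046
  -2.830·x + 21.758·y = -21.536116
det = -137.278·21.758 − -132.778·-2.830 = -3362.656464
x = (5698.525046·21.758 − -132.778·-21.536116) / -3362.656464 = -36.021814
y = (-137.278·-21.536116 − 5698.525046·-2.830) / -3362.656464 = -5.675055
|P − Q| = √((-36.021814 − 28.408)² + (-5.675055 − 1.467)²) = 64.824454

64.824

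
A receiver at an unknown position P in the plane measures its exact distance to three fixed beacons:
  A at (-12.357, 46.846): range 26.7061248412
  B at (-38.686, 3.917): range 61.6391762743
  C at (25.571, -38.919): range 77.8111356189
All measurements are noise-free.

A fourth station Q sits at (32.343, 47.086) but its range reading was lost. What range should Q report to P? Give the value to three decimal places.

21.638

eq1: (x + 12.357)² + (y − 46.846)² = 26.7061248412²
eq2: (x + 38.686)² + (y − 3.917)² = 61.6391762743²
eq3: (x − 25.571)² + (y + 38.919)² = 77.8111356189²
eq1−eq2, eq1−eq3 (x²,y² cancel):
  -52.658·x − 85.858·y = -3921.464628
  75.856·x − 171.530·y = -5520.034285
det = -52.658·-171.530 − -85.858·75.856 = 15545.271188
x = (-3921.464628·-171.530 − -85.858·-5520.034285) / 15545.271188 = 12.782648
y = (-52.658·-5520.034285 − -3921.464628·75.856) / 15545.271188 = 37.834051
|P − Q| = √((12.782648 − 32.343)² + (37.834051 − 47.086)²) = 21.638067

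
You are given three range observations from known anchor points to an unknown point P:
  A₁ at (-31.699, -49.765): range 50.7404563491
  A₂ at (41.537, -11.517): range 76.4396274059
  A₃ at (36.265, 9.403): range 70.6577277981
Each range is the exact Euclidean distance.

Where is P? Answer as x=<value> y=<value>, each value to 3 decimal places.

x=-33.883 y=0.928

eq1: (x + 31.699)² + (y + 49.765)² = 50.7404563491²
eq2: (x − 41.537)² + (y + 11.517)² = 76.4396274059²
eq3: (x − 36.265)² + (y − 9.403)² = 70.6577277981²
eq2−eq3, eq2−eq1 (x²,y² cancel):
  -10.544·x + 41.840·y = 396.105116
  -146.472·x − 76.496·y = 4891.840895
det = -10.544·-76.496 − 41.840·-146.472 = 6934.962304
x = (396.105116·-76.496 − 41.840·4891.840895) / 6934.962304 = -33.882676
y = (-10.544·4891.840895 − 396.105116·-146.472) / 6934.962304 = 0.928446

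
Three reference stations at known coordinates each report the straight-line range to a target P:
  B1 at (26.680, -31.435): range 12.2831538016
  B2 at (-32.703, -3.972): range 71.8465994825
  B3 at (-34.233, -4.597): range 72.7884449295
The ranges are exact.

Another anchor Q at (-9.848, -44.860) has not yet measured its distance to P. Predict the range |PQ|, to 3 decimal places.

37.020

eq1: (x − 26.680)² + (y + 31.435)² = 12.2831538016²
eq2: (x + 32.703)² + (y + 3.972)² = 71.8465994825²
eq3: (x + 34.233)² + (y + 4.597)² = 72.7884449295²
eq2−eq3, eq2−eq1 (x²,y² cancel):
  -3.060·x − 1.250·y = -28.456153
  118.766·x − 54.926·y = 5625.776622
det = -3.060·-54.926 − -1.250·118.766 = 316.531060
x = (-28.456153·-54.926 − -1.250·5625.776622) / 316.531060 = 27.154376
y = (-3.060·5625.776622 − -28.456153·118.766) / 316.531060 = -43.708990
|P − Q| = √((27.154376 − -9.848)² + (-43.708990 − -44.860)²) = 37.020274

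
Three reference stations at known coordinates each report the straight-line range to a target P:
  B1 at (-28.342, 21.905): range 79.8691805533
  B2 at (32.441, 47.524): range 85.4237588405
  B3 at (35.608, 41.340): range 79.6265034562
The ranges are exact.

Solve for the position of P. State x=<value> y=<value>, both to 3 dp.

x=24.964 y=-37.572

eq1: (x + 28.342)² + (y − 21.905)² = 79.8691805533²
eq2: (x − 32.441)² + (y − 47.524)² = 85.4237588405²
eq3: (x − 35.608)² + (y − 41.340)² = 79.6265034562²
eq1−eq3, eq1−eq2 (x²,y² cancel):
  127.900·x + 38.870·y = 1732.533225
  121.566·x + 51.238·y = 1109.718496
det = 127.900·51.238 − 38.870·121.566 = 1828.069780
x = (1732.533225·51.238 − 38.870·1109.718496) / 1828.069780 = 24.964462
y = (127.900·1109.718496 − 1732.533225·121.566) / 1828.069780 = -37.571946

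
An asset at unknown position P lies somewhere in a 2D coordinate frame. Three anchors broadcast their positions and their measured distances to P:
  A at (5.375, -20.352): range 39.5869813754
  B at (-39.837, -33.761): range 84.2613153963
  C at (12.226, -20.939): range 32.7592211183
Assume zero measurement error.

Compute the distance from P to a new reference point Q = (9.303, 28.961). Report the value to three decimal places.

66.778

eq1: (x − 5.375)² + (y + 20.352)² = 39.5869813754²
eq2: (x + 39.837)² + (y + 33.761)² = 84.2613153963²
eq3: (x − 12.226)² + (y + 20.939)² = 32.7592211183²
eq3−eq1, eq3−eq2 (x²,y² cancel):
  -13.702·x + 1.174·y = -638.784794
  -104.126·x − 25.644·y = -3887.927811
det = -13.702·-25.644 − 1.174·-104.126 = 473.618012
x = (-638.784794·-25.644 − 1.174·-3887.927811) / 473.618012 = 44.224299
y = (-13.702·-3887.927811 − -638.784794·-104.126) / 473.618012 = -27.958647
|P − Q| = √((44.224299 − 9.303)² + (-27.958647 − 28.961)²) = 66.778314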